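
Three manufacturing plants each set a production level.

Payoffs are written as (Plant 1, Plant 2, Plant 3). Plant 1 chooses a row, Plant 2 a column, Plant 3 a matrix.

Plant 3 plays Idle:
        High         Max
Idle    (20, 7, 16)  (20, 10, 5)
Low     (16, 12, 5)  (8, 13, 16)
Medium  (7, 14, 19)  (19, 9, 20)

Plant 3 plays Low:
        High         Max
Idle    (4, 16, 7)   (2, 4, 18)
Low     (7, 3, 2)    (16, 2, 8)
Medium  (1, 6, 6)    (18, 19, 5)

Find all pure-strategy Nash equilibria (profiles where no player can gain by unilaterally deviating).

No pure-strategy Nash equilibrium.

For each strategy profile, look for a profitable unilateral deviation.
(Idle, High, Idle): Plant 2 can switch to Max (7 → 10). Not NE.
(Idle, High, Low): Plant 1 can switch to Low (4 → 7). Not NE.
(Idle, Max, Idle): Plant 3 can switch to Low (5 → 18). Not NE.
(Idle, Max, Low): Plant 1 can switch to Low (2 → 16). Not NE.
(Low, High, Idle): Plant 1 can switch to Idle (16 → 20). Not NE.
(Low, High, Low): Plant 3 can switch to Idle (2 → 5). Not NE.
(The remaining 6 profiles each have a profitable deviation by the same check.)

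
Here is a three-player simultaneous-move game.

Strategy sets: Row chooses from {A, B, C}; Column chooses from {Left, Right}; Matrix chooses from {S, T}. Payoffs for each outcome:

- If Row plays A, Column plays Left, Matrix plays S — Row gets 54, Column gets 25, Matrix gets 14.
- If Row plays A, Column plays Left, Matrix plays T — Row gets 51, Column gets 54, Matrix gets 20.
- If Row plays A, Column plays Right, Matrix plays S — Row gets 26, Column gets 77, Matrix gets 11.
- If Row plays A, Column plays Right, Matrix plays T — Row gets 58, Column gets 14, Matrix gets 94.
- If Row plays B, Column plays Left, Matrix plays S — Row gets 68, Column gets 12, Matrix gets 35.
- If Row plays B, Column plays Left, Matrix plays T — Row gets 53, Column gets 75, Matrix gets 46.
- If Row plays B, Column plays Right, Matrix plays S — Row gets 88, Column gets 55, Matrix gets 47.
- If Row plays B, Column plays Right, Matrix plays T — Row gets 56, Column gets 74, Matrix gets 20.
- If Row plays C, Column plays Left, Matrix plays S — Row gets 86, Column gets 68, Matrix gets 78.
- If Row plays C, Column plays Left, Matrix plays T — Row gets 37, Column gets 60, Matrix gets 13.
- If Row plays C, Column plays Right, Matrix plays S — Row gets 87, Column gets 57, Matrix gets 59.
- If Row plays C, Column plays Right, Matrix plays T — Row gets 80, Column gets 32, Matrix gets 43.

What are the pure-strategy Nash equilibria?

The pure Nash equilibria are (B, Left, T) and (B, Right, S) and (C, Left, S).

Row against (Left, S): payoffs 54, 68, 86 → best response C.
Row against (Left, T): payoffs 51, 53, 37 → best response B.
Row against (Right, S): payoffs 26, 88, 87 → best response B.
Row against (Right, T): payoffs 58, 56, 80 → best response C.
Column against (A, S): payoffs 25, 77 → best response Right.
Column against (A, T): payoffs 54, 14 → best response Left.
Column against (B, S): payoffs 12, 55 → best response Right.
Column against (B, T): payoffs 75, 74 → best response Left.
Column against (C, S): payoffs 68, 57 → best response Left.
Column against (C, T): payoffs 60, 32 → best response Left.
Matrix against (A, Left): payoffs 14, 20 → best response T.
Matrix against (A, Right): payoffs 11, 94 → best response T.
Matrix against (B, Left): payoffs 35, 46 → best response T.
Matrix against (B, Right): payoffs 47, 20 → best response S.
Matrix against (C, Left): payoffs 78, 13 → best response S.
Matrix against (C, Right): payoffs 59, 43 → best response S.
Mutual best responses: (B, Left, T); (B, Right, S); (C, Left, S).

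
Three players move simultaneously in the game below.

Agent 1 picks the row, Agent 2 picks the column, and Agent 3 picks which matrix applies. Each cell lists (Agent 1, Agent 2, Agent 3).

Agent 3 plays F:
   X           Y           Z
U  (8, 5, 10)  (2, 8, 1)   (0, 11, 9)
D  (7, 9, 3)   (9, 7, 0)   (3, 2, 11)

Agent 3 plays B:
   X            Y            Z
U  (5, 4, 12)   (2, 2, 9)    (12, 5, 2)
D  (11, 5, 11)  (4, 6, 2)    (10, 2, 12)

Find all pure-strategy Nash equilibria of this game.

Pure NE: (D, Y, B)

Agent 1 against (X, F): payoffs 8, 7 → best response U.
Agent 1 against (X, B): payoffs 5, 11 → best response D.
Agent 1 against (Y, F): payoffs 2, 9 → best response D.
Agent 1 against (Y, B): payoffs 2, 4 → best response D.
Agent 1 against (Z, F): payoffs 0, 3 → best response D.
Agent 1 against (Z, B): payoffs 12, 10 → best response U.
Agent 2 against (U, F): payoffs 5, 8, 11 → best response Z.
Agent 2 against (U, B): payoffs 4, 2, 5 → best response Z.
Agent 2 against (D, F): payoffs 9, 7, 2 → best response X.
Agent 2 against (D, B): payoffs 5, 6, 2 → best response Y.
Agent 3 against (U, X): payoffs 10, 12 → best response B.
Agent 3 against (U, Y): payoffs 1, 9 → best response B.
Agent 3 against (U, Z): payoffs 9, 2 → best response F.
Agent 3 against (D, X): payoffs 3, 11 → best response B.
Agent 3 against (D, Y): payoffs 0, 2 → best response B.
Agent 3 against (D, Z): payoffs 11, 12 → best response B.
Mutual best responses: (D, Y, B).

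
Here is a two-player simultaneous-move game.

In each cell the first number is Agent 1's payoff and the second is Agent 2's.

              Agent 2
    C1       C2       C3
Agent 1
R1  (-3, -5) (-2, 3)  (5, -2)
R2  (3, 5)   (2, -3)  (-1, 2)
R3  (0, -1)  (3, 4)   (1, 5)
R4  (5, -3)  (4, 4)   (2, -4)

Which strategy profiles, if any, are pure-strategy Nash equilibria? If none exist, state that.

Agent 1 against C1: payoffs -3, 3, 0, 5 → best response R4.
Agent 1 against C2: payoffs -2, 2, 3, 4 → best response R4.
Agent 1 against C3: payoffs 5, -1, 1, 2 → best response R1.
Agent 2 against R1: payoffs -5, 3, -2 → best response C2.
Agent 2 against R2: payoffs 5, -3, 2 → best response C1.
Agent 2 against R3: payoffs -1, 4, 5 → best response C3.
Agent 2 against R4: payoffs -3, 4, -4 → best response C2.
Mutual best responses: (R4, C2).

The unique pure-strategy Nash equilibrium is (R4, C2).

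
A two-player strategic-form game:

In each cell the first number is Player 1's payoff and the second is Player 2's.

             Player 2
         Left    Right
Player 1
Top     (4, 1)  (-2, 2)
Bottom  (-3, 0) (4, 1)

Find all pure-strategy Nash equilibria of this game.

The unique pure-strategy Nash equilibrium is (Bottom, Right).

(Top, Left): Player 2 can switch to Right (1 → 2). Not NE.
(Top, Right): Player 1 can switch to Bottom (-2 → 4). Not NE.
(Bottom, Left): Player 1 can switch to Top (-3 → 4). Not NE.
(Bottom, Right): Player 1 gets 4, best alternative -2; Player 2 gets 1, best alternative 0. No profitable deviation — NE.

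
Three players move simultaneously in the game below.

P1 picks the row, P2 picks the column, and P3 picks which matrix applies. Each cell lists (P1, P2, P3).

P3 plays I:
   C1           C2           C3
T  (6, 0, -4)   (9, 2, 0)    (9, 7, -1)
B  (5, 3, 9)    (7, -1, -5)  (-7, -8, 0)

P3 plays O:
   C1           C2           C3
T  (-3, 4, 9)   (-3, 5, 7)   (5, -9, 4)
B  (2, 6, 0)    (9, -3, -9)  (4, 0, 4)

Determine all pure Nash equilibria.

none

P1 against (C1, I): payoffs 6, 5 → best response T.
P1 against (C1, O): payoffs -3, 2 → best response B.
P1 against (C2, I): payoffs 9, 7 → best response T.
P1 against (C2, O): payoffs -3, 9 → best response B.
P1 against (C3, I): payoffs 9, -7 → best response T.
P1 against (C3, O): payoffs 5, 4 → best response T.
P2 against (T, I): payoffs 0, 2, 7 → best response C3.
P2 against (T, O): payoffs 4, 5, -9 → best response C2.
P2 against (B, I): payoffs 3, -1, -8 → best response C1.
P2 against (B, O): payoffs 6, -3, 0 → best response C1.
P3 against (T, C1): payoffs -4, 9 → best response O.
P3 against (T, C2): payoffs 0, 7 → best response O.
P3 against (T, C3): payoffs -1, 4 → best response O.
P3 against (B, C1): payoffs 9, 0 → best response I.
P3 against (B, C2): payoffs -5, -9 → best response I.
P3 against (B, C3): payoffs 0, 4 → best response O.
No profile is a mutual best response for all players.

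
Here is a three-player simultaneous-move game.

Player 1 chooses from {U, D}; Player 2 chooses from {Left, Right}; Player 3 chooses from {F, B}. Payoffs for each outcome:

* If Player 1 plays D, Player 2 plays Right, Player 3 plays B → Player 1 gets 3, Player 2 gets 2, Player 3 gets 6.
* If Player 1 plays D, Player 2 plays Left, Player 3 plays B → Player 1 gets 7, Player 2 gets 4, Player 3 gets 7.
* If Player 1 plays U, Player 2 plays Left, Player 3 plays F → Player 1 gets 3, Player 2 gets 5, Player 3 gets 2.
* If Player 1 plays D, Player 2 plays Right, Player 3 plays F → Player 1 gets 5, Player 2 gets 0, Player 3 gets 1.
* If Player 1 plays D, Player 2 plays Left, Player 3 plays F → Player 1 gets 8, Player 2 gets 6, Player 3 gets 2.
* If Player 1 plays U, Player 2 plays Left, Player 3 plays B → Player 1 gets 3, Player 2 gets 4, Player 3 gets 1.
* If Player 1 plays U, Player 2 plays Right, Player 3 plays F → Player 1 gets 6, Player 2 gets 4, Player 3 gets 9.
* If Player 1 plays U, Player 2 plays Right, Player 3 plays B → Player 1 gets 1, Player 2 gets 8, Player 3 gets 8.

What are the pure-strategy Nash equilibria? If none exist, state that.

Player 1 against (Left, F): payoffs 3, 8 → best response D.
Player 1 against (Left, B): payoffs 3, 7 → best response D.
Player 1 against (Right, F): payoffs 6, 5 → best response U.
Player 1 against (Right, B): payoffs 1, 3 → best response D.
Player 2 against (U, F): payoffs 5, 4 → best response Left.
Player 2 against (U, B): payoffs 4, 8 → best response Right.
Player 2 against (D, F): payoffs 6, 0 → best response Left.
Player 2 against (D, B): payoffs 4, 2 → best response Left.
Player 3 against (U, Left): payoffs 2, 1 → best response F.
Player 3 against (U, Right): payoffs 9, 8 → best response F.
Player 3 against (D, Left): payoffs 2, 7 → best response B.
Player 3 against (D, Right): payoffs 1, 6 → best response B.
Mutual best responses: (D, Left, B).

Pure NE: (D, Left, B)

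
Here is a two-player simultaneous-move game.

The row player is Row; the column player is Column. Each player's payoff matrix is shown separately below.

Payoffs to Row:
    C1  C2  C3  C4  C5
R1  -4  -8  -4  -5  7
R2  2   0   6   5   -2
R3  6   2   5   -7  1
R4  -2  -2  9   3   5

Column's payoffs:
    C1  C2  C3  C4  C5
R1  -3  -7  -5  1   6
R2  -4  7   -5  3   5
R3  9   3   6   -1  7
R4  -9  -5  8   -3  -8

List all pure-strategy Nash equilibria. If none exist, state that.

The pure Nash equilibria are (R1, C5); (R3, C1); (R4, C3).

(R1, C1): Row can switch to R2 (-4 → 2). Not NE.
(R1, C2): Row can switch to R2 (-8 → 0). Not NE.
(R1, C3): Row can switch to R2 (-4 → 6). Not NE.
(R1, C4): Row can switch to R2 (-5 → 5). Not NE.
(R1, C5): Row gets 7, best alternative 5; Column gets 6, best alternative 1. No profitable deviation — NE.
(R2, C1): Row can switch to R3 (2 → 6). Not NE.
(R2, C2): Row can switch to R3 (0 → 2). Not NE.
(R3, C1): Row gets 6, best alternative 2; Column gets 9, best alternative 7. No profitable deviation — NE.
(R4, C3): Row gets 9, best alternative 6; Column gets 8, best alternative -3. No profitable deviation — NE.
(The remaining 11 profiles each have a profitable deviation by the same check.)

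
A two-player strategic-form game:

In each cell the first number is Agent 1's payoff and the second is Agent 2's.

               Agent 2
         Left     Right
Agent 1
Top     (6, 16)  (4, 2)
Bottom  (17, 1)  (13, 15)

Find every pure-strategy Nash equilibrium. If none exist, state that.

Agent 1 against Left: payoffs 6, 17 → best response Bottom.
Agent 1 against Right: payoffs 4, 13 → best response Bottom.
Agent 2 against Top: payoffs 16, 2 → best response Left.
Agent 2 against Bottom: payoffs 1, 15 → best response Right.
Mutual best responses: (Bottom, Right).

(Bottom, Right)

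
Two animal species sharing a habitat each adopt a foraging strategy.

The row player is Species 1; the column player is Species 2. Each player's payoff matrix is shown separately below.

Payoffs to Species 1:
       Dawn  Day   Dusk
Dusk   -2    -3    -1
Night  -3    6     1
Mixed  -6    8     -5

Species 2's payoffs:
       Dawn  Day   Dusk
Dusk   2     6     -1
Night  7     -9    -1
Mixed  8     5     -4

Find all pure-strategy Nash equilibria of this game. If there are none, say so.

There is no pure-strategy Nash equilibrium.

(Dusk, Dawn): Species 2 can switch to Day (2 → 6). Not NE.
(Dusk, Day): Species 1 can switch to Night (-3 → 6). Not NE.
(Dusk, Dusk): Species 1 can switch to Night (-1 → 1). Not NE.
(Night, Dawn): Species 1 can switch to Dusk (-3 → -2). Not NE.
(Night, Day): Species 1 can switch to Mixed (6 → 8). Not NE.
(Night, Dusk): Species 2 can switch to Dawn (-1 → 7). Not NE.
(Mixed, Dawn): Species 1 can switch to Dusk (-6 → -2). Not NE.
(Mixed, Day): Species 2 can switch to Dawn (5 → 8). Not NE.
(The remaining 1 profile has a profitable deviation by the same check.)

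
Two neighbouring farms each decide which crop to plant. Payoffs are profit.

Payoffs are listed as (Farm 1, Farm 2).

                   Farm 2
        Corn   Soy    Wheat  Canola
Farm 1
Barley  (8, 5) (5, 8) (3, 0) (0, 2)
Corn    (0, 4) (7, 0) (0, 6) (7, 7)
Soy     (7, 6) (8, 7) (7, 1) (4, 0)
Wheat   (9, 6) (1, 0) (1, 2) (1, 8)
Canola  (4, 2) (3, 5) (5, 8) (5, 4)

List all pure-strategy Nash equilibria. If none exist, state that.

Pure-strategy Nash equilibria: (Corn, Canola), (Soy, Soy)

For each player, find the best response to each opponent profile; mutual best responses are the pure NE.
Farm 1 against Corn: payoffs 8, 0, 7, 9, 4 → best response Wheat.
Farm 1 against Soy: payoffs 5, 7, 8, 1, 3 → best response Soy.
Farm 1 against Wheat: payoffs 3, 0, 7, 1, 5 → best response Soy.
Farm 1 against Canola: payoffs 0, 7, 4, 1, 5 → best response Corn.
Farm 2 against Barley: payoffs 5, 8, 0, 2 → best response Soy.
Farm 2 against Corn: payoffs 4, 0, 6, 7 → best response Canola.
Farm 2 against Soy: payoffs 6, 7, 1, 0 → best response Soy.
Farm 2 against Wheat: payoffs 6, 0, 2, 8 → best response Canola.
Farm 2 against Canola: payoffs 2, 5, 8, 4 → best response Wheat.
Mutual best responses: (Corn, Canola); (Soy, Soy).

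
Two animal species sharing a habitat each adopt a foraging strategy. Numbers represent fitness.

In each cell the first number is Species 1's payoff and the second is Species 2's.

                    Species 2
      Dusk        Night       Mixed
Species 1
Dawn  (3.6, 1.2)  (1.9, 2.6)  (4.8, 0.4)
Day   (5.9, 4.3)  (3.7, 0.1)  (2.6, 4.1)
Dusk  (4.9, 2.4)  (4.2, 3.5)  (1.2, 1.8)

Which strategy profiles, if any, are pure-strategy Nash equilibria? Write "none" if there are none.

The pure Nash equilibria are (Day, Dusk); (Dusk, Night).

Species 1 against Dusk: payoffs 3.6, 5.9, 4.9 → best response Day.
Species 1 against Night: payoffs 1.9, 3.7, 4.2 → best response Dusk.
Species 1 against Mixed: payoffs 4.8, 2.6, 1.2 → best response Dawn.
Species 2 against Dawn: payoffs 1.2, 2.6, 0.4 → best response Night.
Species 2 against Day: payoffs 4.3, 0.1, 4.1 → best response Dusk.
Species 2 against Dusk: payoffs 2.4, 3.5, 1.8 → best response Night.
Mutual best responses: (Day, Dusk); (Dusk, Night).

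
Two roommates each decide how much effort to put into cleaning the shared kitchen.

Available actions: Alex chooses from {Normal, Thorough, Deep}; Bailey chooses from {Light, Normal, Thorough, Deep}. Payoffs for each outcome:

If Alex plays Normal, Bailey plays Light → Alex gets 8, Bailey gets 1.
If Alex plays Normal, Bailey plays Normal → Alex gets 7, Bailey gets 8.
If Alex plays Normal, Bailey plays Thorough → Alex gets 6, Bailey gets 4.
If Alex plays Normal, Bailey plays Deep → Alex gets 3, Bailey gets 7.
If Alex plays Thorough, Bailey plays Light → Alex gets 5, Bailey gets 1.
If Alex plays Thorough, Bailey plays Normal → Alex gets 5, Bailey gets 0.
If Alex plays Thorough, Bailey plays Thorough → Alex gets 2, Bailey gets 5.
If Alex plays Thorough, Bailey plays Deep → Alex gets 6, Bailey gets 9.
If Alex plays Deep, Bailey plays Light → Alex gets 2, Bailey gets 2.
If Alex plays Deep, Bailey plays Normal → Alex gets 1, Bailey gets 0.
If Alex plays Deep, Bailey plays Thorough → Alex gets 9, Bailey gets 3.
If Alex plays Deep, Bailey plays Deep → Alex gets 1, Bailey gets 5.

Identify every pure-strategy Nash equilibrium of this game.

(Normal, Light): Bailey can switch to Normal (1 → 8). Not NE.
(Normal, Normal): Alex gets 7, best alternative 5; Bailey gets 8, best alternative 7. No profitable deviation — NE.
(Normal, Thorough): Alex can switch to Deep (6 → 9). Not NE.
(Normal, Deep): Alex can switch to Thorough (3 → 6). Not NE.
(Thorough, Light): Alex can switch to Normal (5 → 8). Not NE.
(Thorough, Normal): Alex can switch to Normal (5 → 7). Not NE.
(Thorough, Thorough): Alex can switch to Normal (2 → 6). Not NE.
(Thorough, Deep): Alex gets 6, best alternative 3; Bailey gets 9, best alternative 5. No profitable deviation — NE.
(Deep, Light): Alex can switch to Normal (2 → 8). Not NE.
(Deep, Normal): Alex can switch to Normal (1 → 7). Not NE.
(Deep, Thorough): Bailey can switch to Deep (3 → 5). Not NE.
(Deep, Deep): Alex can switch to Normal (1 → 3). Not NE.

(Normal, Normal) and (Thorough, Deep)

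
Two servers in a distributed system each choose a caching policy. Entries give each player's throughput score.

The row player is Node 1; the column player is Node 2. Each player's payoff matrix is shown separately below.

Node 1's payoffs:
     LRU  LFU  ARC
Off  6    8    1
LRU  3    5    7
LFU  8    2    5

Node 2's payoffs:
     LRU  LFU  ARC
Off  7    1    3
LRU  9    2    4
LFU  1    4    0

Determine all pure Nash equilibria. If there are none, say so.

(Off, LRU): Node 1 can switch to LFU (6 → 8). Not NE.
(Off, LFU): Node 2 can switch to LRU (1 → 7). Not NE.
(Off, ARC): Node 1 can switch to LRU (1 → 7). Not NE.
(LRU, LRU): Node 1 can switch to Off (3 → 6). Not NE.
(LRU, LFU): Node 1 can switch to Off (5 → 8). Not NE.
(LRU, ARC): Node 2 can switch to LRU (4 → 9). Not NE.
(LFU, LRU): Node 2 can switch to LFU (1 → 4). Not NE.
(LFU, LFU): Node 1 can switch to Off (2 → 8). Not NE.
(LFU, ARC): Node 1 can switch to LRU (5 → 7). Not NE.

No pure-strategy Nash equilibrium.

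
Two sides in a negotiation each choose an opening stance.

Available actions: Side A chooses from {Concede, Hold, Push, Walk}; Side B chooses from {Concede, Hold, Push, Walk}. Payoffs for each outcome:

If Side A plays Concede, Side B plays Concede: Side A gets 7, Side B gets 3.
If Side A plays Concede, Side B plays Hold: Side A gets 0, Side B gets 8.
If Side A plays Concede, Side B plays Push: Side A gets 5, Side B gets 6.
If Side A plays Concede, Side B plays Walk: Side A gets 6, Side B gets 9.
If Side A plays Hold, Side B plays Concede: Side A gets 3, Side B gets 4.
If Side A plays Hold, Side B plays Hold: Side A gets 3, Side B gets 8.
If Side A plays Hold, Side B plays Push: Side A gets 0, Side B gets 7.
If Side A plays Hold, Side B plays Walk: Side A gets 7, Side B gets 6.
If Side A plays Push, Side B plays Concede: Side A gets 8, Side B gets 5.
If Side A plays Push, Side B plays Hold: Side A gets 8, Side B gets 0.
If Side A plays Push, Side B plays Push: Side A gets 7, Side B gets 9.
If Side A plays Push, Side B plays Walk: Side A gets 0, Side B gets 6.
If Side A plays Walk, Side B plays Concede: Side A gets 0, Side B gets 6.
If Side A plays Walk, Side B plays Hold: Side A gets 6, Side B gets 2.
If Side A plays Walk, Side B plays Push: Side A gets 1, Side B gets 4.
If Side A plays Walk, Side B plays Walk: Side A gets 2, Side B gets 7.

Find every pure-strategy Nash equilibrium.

Side A against Concede: payoffs 7, 3, 8, 0 → best response Push.
Side A against Hold: payoffs 0, 3, 8, 6 → best response Push.
Side A against Push: payoffs 5, 0, 7, 1 → best response Push.
Side A against Walk: payoffs 6, 7, 0, 2 → best response Hold.
Side B against Concede: payoffs 3, 8, 6, 9 → best response Walk.
Side B against Hold: payoffs 4, 8, 7, 6 → best response Hold.
Side B against Push: payoffs 5, 0, 9, 6 → best response Push.
Side B against Walk: payoffs 6, 2, 4, 7 → best response Walk.
Mutual best responses: (Push, Push).

The unique pure-strategy Nash equilibrium is (Push, Push).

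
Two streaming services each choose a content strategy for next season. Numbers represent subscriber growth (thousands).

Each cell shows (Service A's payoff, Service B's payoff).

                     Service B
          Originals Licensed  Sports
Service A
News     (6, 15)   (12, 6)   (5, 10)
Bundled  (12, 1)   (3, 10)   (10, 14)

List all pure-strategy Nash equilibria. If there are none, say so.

Service A against Originals: payoffs 6, 12 → best response Bundled.
Service A against Licensed: payoffs 12, 3 → best response News.
Service A against Sports: payoffs 5, 10 → best response Bundled.
Service B against News: payoffs 15, 6, 10 → best response Originals.
Service B against Bundled: payoffs 1, 10, 14 → best response Sports.
Mutual best responses: (Bundled, Sports).

Pure NE: (Bundled, Sports)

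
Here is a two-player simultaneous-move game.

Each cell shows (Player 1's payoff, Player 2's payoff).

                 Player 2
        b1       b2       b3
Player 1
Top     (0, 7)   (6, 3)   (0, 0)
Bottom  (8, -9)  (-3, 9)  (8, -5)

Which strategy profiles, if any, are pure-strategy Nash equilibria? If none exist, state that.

(Top, b1): Player 1 can switch to Bottom (0 → 8). Not NE.
(Top, b2): Player 2 can switch to b1 (3 → 7). Not NE.
(Top, b3): Player 1 can switch to Bottom (0 → 8). Not NE.
(Bottom, b1): Player 2 can switch to b2 (-9 → 9). Not NE.
(Bottom, b2): Player 1 can switch to Top (-3 → 6). Not NE.
(Bottom, b3): Player 2 can switch to b2 (-5 → 9). Not NE.

No pure-strategy Nash equilibrium.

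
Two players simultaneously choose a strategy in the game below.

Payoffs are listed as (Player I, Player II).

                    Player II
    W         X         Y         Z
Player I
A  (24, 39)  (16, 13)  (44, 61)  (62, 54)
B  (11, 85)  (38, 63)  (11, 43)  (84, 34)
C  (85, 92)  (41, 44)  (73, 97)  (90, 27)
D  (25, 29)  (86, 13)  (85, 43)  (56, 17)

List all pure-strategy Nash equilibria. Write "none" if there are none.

Player I against W: payoffs 24, 11, 85, 25 → best response C.
Player I against X: payoffs 16, 38, 41, 86 → best response D.
Player I against Y: payoffs 44, 11, 73, 85 → best response D.
Player I against Z: payoffs 62, 84, 90, 56 → best response C.
Player II against A: payoffs 39, 13, 61, 54 → best response Y.
Player II against B: payoffs 85, 63, 43, 34 → best response W.
Player II against C: payoffs 92, 44, 97, 27 → best response Y.
Player II against D: payoffs 29, 13, 43, 17 → best response Y.
Mutual best responses: (D, Y).

Pure NE: (D, Y)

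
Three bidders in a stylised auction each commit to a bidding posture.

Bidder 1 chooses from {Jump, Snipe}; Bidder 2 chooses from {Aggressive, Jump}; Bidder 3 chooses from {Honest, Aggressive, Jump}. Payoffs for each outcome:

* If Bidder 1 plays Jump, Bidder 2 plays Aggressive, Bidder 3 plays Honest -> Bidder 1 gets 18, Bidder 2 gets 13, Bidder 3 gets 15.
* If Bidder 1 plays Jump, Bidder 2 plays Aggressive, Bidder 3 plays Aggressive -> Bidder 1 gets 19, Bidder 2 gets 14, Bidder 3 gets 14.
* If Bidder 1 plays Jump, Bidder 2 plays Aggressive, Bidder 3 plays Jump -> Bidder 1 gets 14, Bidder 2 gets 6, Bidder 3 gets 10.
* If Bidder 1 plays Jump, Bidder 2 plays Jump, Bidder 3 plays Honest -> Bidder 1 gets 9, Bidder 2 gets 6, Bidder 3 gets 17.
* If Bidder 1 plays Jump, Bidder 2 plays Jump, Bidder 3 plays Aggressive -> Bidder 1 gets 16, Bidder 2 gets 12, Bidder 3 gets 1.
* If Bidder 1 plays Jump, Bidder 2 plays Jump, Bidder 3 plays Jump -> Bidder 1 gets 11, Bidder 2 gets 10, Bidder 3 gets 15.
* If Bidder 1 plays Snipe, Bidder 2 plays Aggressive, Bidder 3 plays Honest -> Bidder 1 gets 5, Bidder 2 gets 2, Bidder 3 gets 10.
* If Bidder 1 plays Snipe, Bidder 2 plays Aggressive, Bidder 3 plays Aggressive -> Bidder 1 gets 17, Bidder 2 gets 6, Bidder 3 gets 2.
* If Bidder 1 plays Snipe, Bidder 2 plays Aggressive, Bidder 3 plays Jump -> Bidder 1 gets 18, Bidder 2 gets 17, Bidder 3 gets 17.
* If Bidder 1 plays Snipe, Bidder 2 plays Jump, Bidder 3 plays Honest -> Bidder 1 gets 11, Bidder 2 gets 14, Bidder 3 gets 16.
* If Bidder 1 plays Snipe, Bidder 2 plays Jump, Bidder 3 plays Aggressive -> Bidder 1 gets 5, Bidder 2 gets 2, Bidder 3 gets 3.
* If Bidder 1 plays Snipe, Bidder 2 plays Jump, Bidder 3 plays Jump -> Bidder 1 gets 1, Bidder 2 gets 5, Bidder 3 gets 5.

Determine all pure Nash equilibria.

For each player, find the best response to each opponent profile; mutual best responses are the pure NE.
Bidder 1 against (Aggressive, Honest): payoffs 18, 5 → best response Jump.
Bidder 1 against (Aggressive, Aggressive): payoffs 19, 17 → best response Jump.
Bidder 1 against (Aggressive, Jump): payoffs 14, 18 → best response Snipe.
Bidder 1 against (Jump, Honest): payoffs 9, 11 → best response Snipe.
Bidder 1 against (Jump, Aggressive): payoffs 16, 5 → best response Jump.
Bidder 1 against (Jump, Jump): payoffs 11, 1 → best response Jump.
Bidder 2 against (Jump, Honest): payoffs 13, 6 → best response Aggressive.
Bidder 2 against (Jump, Aggressive): payoffs 14, 12 → best response Aggressive.
Bidder 2 against (Jump, Jump): payoffs 6, 10 → best response Jump.
Bidder 2 against (Snipe, Honest): payoffs 2, 14 → best response Jump.
Bidder 2 against (Snipe, Aggressive): payoffs 6, 2 → best response Aggressive.
Bidder 2 against (Snipe, Jump): payoffs 17, 5 → best response Aggressive.
Bidder 3 against (Jump, Aggressive): payoffs 15, 14, 10 → best response Honest.
Bidder 3 against (Jump, Jump): payoffs 17, 1, 15 → best response Honest.
Bidder 3 against (Snipe, Aggressive): payoffs 10, 2, 17 → best response Jump.
Bidder 3 against (Snipe, Jump): payoffs 16, 3, 5 → best response Honest.
Mutual best responses: (Jump, Aggressive, Honest); (Snipe, Aggressive, Jump); (Snipe, Jump, Honest).

(Jump, Aggressive, Honest) and (Snipe, Aggressive, Jump) and (Snipe, Jump, Honest)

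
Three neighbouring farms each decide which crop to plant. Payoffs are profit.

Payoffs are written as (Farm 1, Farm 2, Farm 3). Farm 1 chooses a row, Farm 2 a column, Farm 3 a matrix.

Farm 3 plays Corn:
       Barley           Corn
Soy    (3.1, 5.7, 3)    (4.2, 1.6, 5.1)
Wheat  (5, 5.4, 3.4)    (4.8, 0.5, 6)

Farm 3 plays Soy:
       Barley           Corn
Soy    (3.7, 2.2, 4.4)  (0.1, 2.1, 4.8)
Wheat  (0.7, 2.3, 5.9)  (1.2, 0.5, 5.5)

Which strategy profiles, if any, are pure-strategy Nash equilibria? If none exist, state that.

Check each profile: it is a Nash equilibrium iff no player can strictly gain by switching unilaterally.
(Soy, Barley, Corn): Farm 1 can switch to Wheat (3.1 → 5). Not NE.
(Soy, Barley, Soy): Farm 1 gets 3.7, best alternative 0.7; Farm 2 gets 2.2, best alternative 2.1; Farm 3 gets 4.4, best alternative 3. No profitable deviation — NE.
(Soy, Corn, Corn): Farm 1 can switch to Wheat (4.2 → 4.8). Not NE.
(Soy, Corn, Soy): Farm 1 can switch to Wheat (0.1 → 1.2). Not NE.
(Wheat, Barley, Corn): Farm 3 can switch to Soy (3.4 → 5.9). Not NE.
(Wheat, Barley, Soy): Farm 1 can switch to Soy (0.7 → 3.7). Not NE.
(Wheat, Corn, Corn): Farm 2 can switch to Barley (0.5 → 5.4). Not NE.
(Wheat, Corn, Soy): Farm 2 can switch to Barley (0.5 → 2.3). Not NE.

The unique pure-strategy Nash equilibrium is (Soy, Barley, Soy).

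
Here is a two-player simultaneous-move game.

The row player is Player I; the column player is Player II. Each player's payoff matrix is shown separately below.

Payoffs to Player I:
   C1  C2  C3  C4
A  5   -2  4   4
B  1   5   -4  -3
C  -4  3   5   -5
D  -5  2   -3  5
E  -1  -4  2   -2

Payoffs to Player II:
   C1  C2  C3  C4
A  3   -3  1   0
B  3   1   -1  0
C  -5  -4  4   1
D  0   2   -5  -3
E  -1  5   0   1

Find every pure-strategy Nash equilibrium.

Player I against C1: payoffs 5, 1, -4, -5, -1 → best response A.
Player I against C2: payoffs -2, 5, 3, 2, -4 → best response B.
Player I against C3: payoffs 4, -4, 5, -3, 2 → best response C.
Player I against C4: payoffs 4, -3, -5, 5, -2 → best response D.
Player II against A: payoffs 3, -3, 1, 0 → best response C1.
Player II against B: payoffs 3, 1, -1, 0 → best response C1.
Player II against C: payoffs -5, -4, 4, 1 → best response C3.
Player II against D: payoffs 0, 2, -5, -3 → best response C2.
Player II against E: payoffs -1, 5, 0, 1 → best response C2.
Mutual best responses: (A, C1); (C, C3).

The pure Nash equilibria are (A, C1) and (C, C3).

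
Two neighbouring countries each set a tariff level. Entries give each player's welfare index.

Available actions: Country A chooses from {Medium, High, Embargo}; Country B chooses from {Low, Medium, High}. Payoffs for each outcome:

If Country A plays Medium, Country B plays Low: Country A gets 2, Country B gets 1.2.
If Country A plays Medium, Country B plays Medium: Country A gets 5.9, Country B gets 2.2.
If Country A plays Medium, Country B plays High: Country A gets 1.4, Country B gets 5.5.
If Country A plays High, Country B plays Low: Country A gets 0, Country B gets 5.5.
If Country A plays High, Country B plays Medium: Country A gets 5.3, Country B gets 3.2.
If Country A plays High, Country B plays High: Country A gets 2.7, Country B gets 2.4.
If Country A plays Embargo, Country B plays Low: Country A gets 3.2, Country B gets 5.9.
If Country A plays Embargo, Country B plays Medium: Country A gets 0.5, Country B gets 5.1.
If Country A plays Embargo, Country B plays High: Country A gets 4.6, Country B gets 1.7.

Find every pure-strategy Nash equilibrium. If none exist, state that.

Mark each player's best response to every combination of opponents' strategies; a profile where every player is best-responding is a pure Nash equilibrium.
Country A against Low: payoffs 2, 0, 3.2 → best response Embargo.
Country A against Medium: payoffs 5.9, 5.3, 0.5 → best response Medium.
Country A against High: payoffs 1.4, 2.7, 4.6 → best response Embargo.
Country B against Medium: payoffs 1.2, 2.2, 5.5 → best response High.
Country B against High: payoffs 5.5, 3.2, 2.4 → best response Low.
Country B against Embargo: payoffs 5.9, 5.1, 1.7 → best response Low.
Mutual best responses: (Embargo, Low).

(Embargo, Low)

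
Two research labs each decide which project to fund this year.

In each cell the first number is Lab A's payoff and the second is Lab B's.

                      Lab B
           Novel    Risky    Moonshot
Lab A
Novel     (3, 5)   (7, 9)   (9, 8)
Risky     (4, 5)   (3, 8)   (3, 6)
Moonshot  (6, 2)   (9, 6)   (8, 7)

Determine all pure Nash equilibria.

For each strategy profile, look for a profitable unilateral deviation.
(Novel, Novel): Lab A can switch to Risky (3 → 4). Not NE.
(Novel, Risky): Lab A can switch to Moonshot (7 → 9). Not NE.
(Novel, Moonshot): Lab B can switch to Risky (8 → 9). Not NE.
(Risky, Novel): Lab A can switch to Moonshot (4 → 6). Not NE.
(Risky, Risky): Lab A can switch to Novel (3 → 7). Not NE.
(Risky, Moonshot): Lab A can switch to Novel (3 → 9). Not NE.
(The remaining 3 profiles each have a profitable deviation by the same check.)

This game has no pure Nash equilibrium.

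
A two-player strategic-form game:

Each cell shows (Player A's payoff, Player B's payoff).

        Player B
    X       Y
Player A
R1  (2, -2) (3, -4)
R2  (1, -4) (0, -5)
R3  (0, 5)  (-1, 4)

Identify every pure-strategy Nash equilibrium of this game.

Player A against X: payoffs 2, 1, 0 → best response R1.
Player A against Y: payoffs 3, 0, -1 → best response R1.
Player B against R1: payoffs -2, -4 → best response X.
Player B against R2: payoffs -4, -5 → best response X.
Player B against R3: payoffs 5, 4 → best response X.
Mutual best responses: (R1, X).

The unique pure-strategy Nash equilibrium is (R1, X).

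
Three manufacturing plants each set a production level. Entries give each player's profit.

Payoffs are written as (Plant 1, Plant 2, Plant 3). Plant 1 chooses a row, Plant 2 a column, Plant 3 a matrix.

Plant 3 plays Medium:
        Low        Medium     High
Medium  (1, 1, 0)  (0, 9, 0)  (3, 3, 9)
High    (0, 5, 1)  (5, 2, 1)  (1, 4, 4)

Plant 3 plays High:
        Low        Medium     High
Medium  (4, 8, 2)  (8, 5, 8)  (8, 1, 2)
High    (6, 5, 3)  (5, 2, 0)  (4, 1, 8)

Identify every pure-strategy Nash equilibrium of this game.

Plant 1 against (Low, Medium): payoffs 1, 0 → best response Medium.
Plant 1 against (Low, High): payoffs 4, 6 → best response High.
Plant 1 against (Medium, Medium): payoffs 0, 5 → best response High.
Plant 1 against (Medium, High): payoffs 8, 5 → best response Medium.
Plant 1 against (High, Medium): payoffs 3, 1 → best response Medium.
Plant 1 against (High, High): payoffs 8, 4 → best response Medium.
Plant 2 against (Medium, Medium): payoffs 1, 9, 3 → best response Medium.
Plant 2 against (Medium, High): payoffs 8, 5, 1 → best response Low.
Plant 2 against (High, Medium): payoffs 5, 2, 4 → best response Low.
Plant 2 against (High, High): payoffs 5, 2, 1 → best response Low.
Plant 3 against (Medium, Low): payoffs 0, 2 → best response High.
Plant 3 against (Medium, Medium): payoffs 0, 8 → best response High.
Plant 3 against (Medium, High): payoffs 9, 2 → best response Medium.
Plant 3 against (High, Low): payoffs 1, 3 → best response High.
Plant 3 against (High, Medium): payoffs 1, 0 → best response Medium.
Plant 3 against (High, High): payoffs 4, 8 → best response High.
Mutual best responses: (High, Low, High).

The unique pure-strategy Nash equilibrium is (High, Low, High).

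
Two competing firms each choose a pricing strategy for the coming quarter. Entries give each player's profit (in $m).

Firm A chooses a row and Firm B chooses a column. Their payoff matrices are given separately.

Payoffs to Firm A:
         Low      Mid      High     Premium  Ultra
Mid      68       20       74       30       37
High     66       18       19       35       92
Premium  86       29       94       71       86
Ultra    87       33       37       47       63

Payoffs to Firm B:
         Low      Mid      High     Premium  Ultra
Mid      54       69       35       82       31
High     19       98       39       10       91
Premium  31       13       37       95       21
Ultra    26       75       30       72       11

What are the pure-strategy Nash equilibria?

Pure-strategy Nash equilibria: (Premium, Premium), (Ultra, Mid)

Firm A against Low: payoffs 68, 66, 86, 87 → best response Ultra.
Firm A against Mid: payoffs 20, 18, 29, 33 → best response Ultra.
Firm A against High: payoffs 74, 19, 94, 37 → best response Premium.
Firm A against Premium: payoffs 30, 35, 71, 47 → best response Premium.
Firm A against Ultra: payoffs 37, 92, 86, 63 → best response High.
Firm B against Mid: payoffs 54, 69, 35, 82, 31 → best response Premium.
Firm B against High: payoffs 19, 98, 39, 10, 91 → best response Mid.
Firm B against Premium: payoffs 31, 13, 37, 95, 21 → best response Premium.
Firm B against Ultra: payoffs 26, 75, 30, 72, 11 → best response Mid.
Mutual best responses: (Premium, Premium); (Ultra, Mid).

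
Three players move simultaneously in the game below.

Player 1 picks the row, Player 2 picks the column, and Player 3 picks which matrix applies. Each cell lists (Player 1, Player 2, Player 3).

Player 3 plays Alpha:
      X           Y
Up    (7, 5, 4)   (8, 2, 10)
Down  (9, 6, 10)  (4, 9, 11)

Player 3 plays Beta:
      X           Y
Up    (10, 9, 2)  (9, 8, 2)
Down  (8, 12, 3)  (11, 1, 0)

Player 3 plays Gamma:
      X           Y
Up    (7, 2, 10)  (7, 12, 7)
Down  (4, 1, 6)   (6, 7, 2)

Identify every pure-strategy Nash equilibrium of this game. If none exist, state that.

Mark each player's best response to every combination of opponents' strategies; a profile where every player is best-responding is a pure Nash equilibrium.
Player 1 against (X, Alpha): payoffs 7, 9 → best response Down.
Player 1 against (X, Beta): payoffs 10, 8 → best response Up.
Player 1 against (X, Gamma): payoffs 7, 4 → best response Up.
Player 1 against (Y, Alpha): payoffs 8, 4 → best response Up.
Player 1 against (Y, Beta): payoffs 9, 11 → best response Down.
Player 1 against (Y, Gamma): payoffs 7, 6 → best response Up.
Player 2 against (Up, Alpha): payoffs 5, 2 → best response X.
Player 2 against (Up, Beta): payoffs 9, 8 → best response X.
Player 2 against (Up, Gamma): payoffs 2, 12 → best response Y.
Player 2 against (Down, Alpha): payoffs 6, 9 → best response Y.
Player 2 against (Down, Beta): payoffs 12, 1 → best response X.
Player 2 against (Down, Gamma): payoffs 1, 7 → best response Y.
Player 3 against (Up, X): payoffs 4, 2, 10 → best response Gamma.
Player 3 against (Up, Y): payoffs 10, 2, 7 → best response Alpha.
Player 3 against (Down, X): payoffs 10, 3, 6 → best response Alpha.
Player 3 against (Down, Y): payoffs 11, 0, 2 → best response Alpha.
No profile is a mutual best response for all players.

No pure-strategy Nash equilibrium.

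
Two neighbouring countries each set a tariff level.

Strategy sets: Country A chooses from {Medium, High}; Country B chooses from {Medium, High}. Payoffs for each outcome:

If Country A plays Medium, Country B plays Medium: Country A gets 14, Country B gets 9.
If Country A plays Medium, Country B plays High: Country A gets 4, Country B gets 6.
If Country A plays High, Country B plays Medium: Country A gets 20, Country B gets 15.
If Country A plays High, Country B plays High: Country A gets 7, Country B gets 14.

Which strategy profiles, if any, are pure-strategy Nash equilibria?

The unique pure-strategy Nash equilibrium is (High, Medium).

Mark each player's best response to every combination of opponents' strategies; a profile where every player is best-responding is a pure Nash equilibrium.
Country A against Medium: payoffs 14, 20 → best response High.
Country A against High: payoffs 4, 7 → best response High.
Country B against Medium: payoffs 9, 6 → best response Medium.
Country B against High: payoffs 15, 14 → best response Medium.
Mutual best responses: (High, Medium).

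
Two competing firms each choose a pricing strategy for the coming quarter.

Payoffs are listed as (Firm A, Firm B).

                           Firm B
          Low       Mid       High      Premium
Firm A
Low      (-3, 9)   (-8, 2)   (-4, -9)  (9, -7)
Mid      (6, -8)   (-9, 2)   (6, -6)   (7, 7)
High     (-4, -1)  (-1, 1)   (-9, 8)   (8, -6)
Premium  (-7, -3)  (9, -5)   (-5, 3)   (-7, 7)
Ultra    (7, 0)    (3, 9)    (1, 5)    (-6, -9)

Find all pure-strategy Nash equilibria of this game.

There is no pure-strategy Nash equilibrium.

Mark each player's best response to every combination of opponents' strategies; a profile where every player is best-responding is a pure Nash equilibrium.
Firm A against Low: payoffs -3, 6, -4, -7, 7 → best response Ultra.
Firm A against Mid: payoffs -8, -9, -1, 9, 3 → best response Premium.
Firm A against High: payoffs -4, 6, -9, -5, 1 → best response Mid.
Firm A against Premium: payoffs 9, 7, 8, -7, -6 → best response Low.
Firm B against Low: payoffs 9, 2, -9, -7 → best response Low.
Firm B against Mid: payoffs -8, 2, -6, 7 → best response Premium.
Firm B against High: payoffs -1, 1, 8, -6 → best response High.
Firm B against Premium: payoffs -3, -5, 3, 7 → best response Premium.
Firm B against Ultra: payoffs 0, 9, 5, -9 → best response Mid.
No profile is a mutual best response for all players.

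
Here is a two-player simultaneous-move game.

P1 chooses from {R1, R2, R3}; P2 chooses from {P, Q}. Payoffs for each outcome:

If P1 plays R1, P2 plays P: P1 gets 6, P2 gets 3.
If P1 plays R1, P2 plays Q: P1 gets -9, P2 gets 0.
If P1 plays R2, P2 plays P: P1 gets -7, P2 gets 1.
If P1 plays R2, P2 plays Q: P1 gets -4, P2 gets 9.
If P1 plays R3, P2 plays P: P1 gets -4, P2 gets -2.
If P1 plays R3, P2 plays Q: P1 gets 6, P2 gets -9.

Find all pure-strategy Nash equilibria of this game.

The unique pure-strategy Nash equilibrium is (R1, P).

(R1, P): P1 gets 6, best alternative -4; P2 gets 3, best alternative 0. No profitable deviation — NE.
(R1, Q): P1 can switch to R2 (-9 → -4). Not NE.
(R2, P): P1 can switch to R1 (-7 → 6). Not NE.
(R2, Q): P1 can switch to R3 (-4 → 6). Not NE.
(R3, P): P1 can switch to R1 (-4 → 6). Not NE.
(R3, Q): P2 can switch to P (-9 → -2). Not NE.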